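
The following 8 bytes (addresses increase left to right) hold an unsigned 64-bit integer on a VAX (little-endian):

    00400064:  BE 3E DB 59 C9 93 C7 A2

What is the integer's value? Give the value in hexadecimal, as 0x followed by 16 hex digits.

0xA2C793C959DB3EBE

In little-endian order the low byte comes first in memory.
Reassemble most-significant byte first: A2 C7 93 C9 59 DB 3E BE → 0xA2C793C959DB3EBE.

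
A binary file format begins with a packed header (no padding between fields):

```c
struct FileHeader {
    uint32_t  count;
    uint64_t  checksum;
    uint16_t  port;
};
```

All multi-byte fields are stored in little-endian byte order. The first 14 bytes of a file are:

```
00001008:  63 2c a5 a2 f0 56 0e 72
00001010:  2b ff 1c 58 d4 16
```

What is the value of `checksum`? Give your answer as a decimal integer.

`checksum` follows `count` (4 bytes), so it starts at byte offset 4 and occupies 8 bytes.
Bytes at offsets 4..11: F0 56 0E 72 2B FF 1C 58.
Little-endian: lowest address holds the least-significant byte.
Reassemble most-significant byte first: 58 1C FF 2B 72 0E 56 F0 → 0x581CFF2B720E56F0.
0x581CFF2B720E56F0 = 6349230136747775728.

6349230136747775728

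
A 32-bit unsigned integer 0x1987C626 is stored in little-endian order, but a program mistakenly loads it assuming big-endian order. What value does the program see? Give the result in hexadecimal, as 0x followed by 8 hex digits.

0x26C68719

Stored little-endian, the bytes at ascending addresses are 26 C6 87 19.
Read back as big-endian, the last byte is least significant, giving 0x26C68719.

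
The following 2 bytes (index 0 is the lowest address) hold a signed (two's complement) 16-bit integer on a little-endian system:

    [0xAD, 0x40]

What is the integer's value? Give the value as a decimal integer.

16557

Little-endian: lowest address holds the least-significant byte.
Reassemble most-significant byte first: 40 AD → 0x40AD.
0x40AD = 16557.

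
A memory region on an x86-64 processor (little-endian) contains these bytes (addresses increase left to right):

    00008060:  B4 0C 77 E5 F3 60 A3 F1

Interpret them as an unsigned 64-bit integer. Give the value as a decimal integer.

Little-endian stores the least-significant byte at the lowest address.
Reassemble most-significant byte first: F1 A3 60 F3 E5 77 0C B4 → 0xF1A360F3E5770CB4.
0xF1A360F3E5770CB4 = 17411867184987573428.

17411867184987573428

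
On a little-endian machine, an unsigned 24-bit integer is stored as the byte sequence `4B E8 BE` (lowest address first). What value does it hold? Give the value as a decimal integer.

12511307

Little-endian stores the least-significant byte at the lowest address.
Reassemble most-significant byte first: BE E8 4B → 0xBEE84B.
0xBEE84B = 12511307.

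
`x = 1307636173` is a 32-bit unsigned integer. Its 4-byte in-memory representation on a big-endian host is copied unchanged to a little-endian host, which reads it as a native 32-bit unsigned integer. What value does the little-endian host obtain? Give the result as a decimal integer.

1307636173 in 32-bit hexadecimal is 0x4DF0F1CD.
Stored big-endian, the bytes at ascending addresses are 4D F0 F1 CD.
Read back as little-endian, the first byte is least significant, giving 0xCDF1F04D.
0xCDF1F04D = 3455184973.

3455184973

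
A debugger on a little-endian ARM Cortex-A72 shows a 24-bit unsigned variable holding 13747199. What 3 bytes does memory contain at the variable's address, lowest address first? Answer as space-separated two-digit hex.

13747199 in hexadecimal, padded to 24 bits, is 0xD1C3FF.
Split into bytes (most-significant first): D1 C3 FF.
In little-endian order the low byte comes first in memory.
So at ascending addresses the bytes are FF C3 D1.

FF C3 D1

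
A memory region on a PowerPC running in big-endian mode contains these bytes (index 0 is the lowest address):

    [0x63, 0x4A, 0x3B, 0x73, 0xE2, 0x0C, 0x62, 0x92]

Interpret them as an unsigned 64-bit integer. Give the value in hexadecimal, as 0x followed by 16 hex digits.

Big-endian stores the most-significant byte at the lowest address.
The bytes are already most-significant first: 0x634A3B73E20C6292.

0x634A3B73E20C6292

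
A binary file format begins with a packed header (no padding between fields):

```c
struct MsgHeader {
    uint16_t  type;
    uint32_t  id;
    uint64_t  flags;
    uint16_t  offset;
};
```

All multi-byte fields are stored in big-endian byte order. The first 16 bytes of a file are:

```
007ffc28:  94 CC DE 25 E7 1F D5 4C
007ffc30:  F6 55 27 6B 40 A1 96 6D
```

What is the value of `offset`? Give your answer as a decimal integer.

38509

`offset` follows `type` (2 B), `id` (4 B), `flags` (8 B), so it starts at offset 2 + 4 + 8 = 14 and occupies 2 bytes.
Bytes at offsets 14..15: 96 6D.
Big-endian stores the most-significant byte at the lowest address.
The bytes are already most-significant first: 0x966D.
0x966D = 38509.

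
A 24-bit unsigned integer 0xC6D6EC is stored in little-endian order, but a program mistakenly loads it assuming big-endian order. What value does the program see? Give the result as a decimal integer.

15521478

Stored little-endian, the bytes at ascending addresses are EC D6 C6.
Read back as big-endian, the last byte is least significant, giving 0xECD6C6.
0xECD6C6 = 15521478.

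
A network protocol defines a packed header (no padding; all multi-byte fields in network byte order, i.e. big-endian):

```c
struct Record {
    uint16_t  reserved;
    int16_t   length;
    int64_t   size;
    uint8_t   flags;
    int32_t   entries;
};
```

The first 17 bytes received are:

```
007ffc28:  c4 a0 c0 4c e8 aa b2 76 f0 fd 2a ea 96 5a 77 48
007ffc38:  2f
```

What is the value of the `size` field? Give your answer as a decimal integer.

`size` follows `reserved` (2 B), `length` (2 B), so it starts at offset 2 + 2 = 4 and occupies 8 bytes.
Bytes at offsets 4..11: E8 AA B2 76 F0 FD 2A EA.
In big-endian order the high byte comes first in memory.
The bytes are already most-significant first: 0xE8AAB276F0FD2AEA.
Top bit is set, so as a signed 64-bit value this is 0xE8AAB276F0FD2AEA − 2^64 = -1681335286950450454.

-1681335286950450454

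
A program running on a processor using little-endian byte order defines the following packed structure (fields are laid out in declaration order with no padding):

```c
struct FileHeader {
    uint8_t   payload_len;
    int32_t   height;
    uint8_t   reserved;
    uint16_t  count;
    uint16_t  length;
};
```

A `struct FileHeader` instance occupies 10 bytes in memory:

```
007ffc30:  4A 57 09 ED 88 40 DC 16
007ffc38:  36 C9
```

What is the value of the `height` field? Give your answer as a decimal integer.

-1997731497

`height` follows `payload_len` (1 byte), so it starts at byte offset 1 and occupies 4 bytes.
Bytes at offsets 1..4: 57 09 ED 88.
Little-endian stores the least-significant byte at the lowest address.
Reassemble most-significant byte first: 88 ED 09 57 → 0x88ED0957.
Top bit is set, so as a signed 32-bit value this is 0x88ED0957 − 2^32 = -1997731497.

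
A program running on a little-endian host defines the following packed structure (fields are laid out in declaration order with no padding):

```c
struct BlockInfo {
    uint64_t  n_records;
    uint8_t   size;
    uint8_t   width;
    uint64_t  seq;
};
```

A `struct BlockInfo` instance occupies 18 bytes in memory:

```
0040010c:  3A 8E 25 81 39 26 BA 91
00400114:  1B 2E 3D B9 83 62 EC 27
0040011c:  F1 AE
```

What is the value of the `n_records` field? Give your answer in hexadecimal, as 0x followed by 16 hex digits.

0x91BA263981258E3A

`n_records` is the first field, at byte offset 0, occupying 8 bytes.
Bytes at offsets 0..7: 3A 8E 25 81 39 26 BA 91.
In little-endian order the low byte comes first in memory.
Reassemble most-significant byte first: 91 BA 26 39 81 25 8E 3A → 0x91BA263981258E3A.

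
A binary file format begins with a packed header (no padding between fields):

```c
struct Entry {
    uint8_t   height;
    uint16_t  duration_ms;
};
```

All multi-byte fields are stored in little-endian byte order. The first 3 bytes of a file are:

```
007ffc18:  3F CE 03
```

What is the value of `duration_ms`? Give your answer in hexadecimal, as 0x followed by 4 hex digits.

`duration_ms` follows `height` (1 byte), so it starts at byte offset 1 and occupies 2 bytes.
Bytes at offsets 1..2: CE 03.
In little-endian order the low byte comes first in memory.
Reassemble most-significant byte first: 03 CE → 0x03CE.

0x03CE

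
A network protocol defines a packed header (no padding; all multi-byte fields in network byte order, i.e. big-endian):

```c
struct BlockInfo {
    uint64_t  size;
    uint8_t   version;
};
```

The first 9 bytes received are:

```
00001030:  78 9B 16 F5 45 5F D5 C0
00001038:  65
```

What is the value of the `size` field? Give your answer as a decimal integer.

8690565148628211136

`size` is the first field, at byte offset 0, occupying 8 bytes.
Bytes at offsets 0..7: 78 9B 16 F5 45 5F D5 C0.
Big-endian: lowest address holds the most-significant byte.
The bytes are already most-significant first: 0x789B16F5455FD5C0.
0x789B16F5455FD5C0 = 8690565148628211136.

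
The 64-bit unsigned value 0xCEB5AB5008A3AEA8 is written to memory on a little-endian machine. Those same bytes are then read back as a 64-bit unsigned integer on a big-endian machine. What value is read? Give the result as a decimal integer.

12154831700428043726

Stored little-endian, the bytes at ascending addresses are A8 AE A3 08 50 AB B5 CE.
Read back as big-endian, the last byte is least significant, giving 0xA8AEA30850ABB5CE.
0xA8AEA30850ABB5CE = 12154831700428043726.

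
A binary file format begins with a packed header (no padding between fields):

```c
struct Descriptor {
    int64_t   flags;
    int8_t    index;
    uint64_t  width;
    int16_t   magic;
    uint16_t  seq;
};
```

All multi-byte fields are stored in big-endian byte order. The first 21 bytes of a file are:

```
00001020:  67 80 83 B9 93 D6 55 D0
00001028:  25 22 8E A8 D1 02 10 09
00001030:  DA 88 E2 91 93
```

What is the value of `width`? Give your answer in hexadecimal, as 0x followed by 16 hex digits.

`width` follows `flags` (8 B), `index` (1 B), so it starts at offset 8 + 1 = 9 and occupies 8 bytes.
Bytes at offsets 9..16: 22 8E A8 D1 02 10 09 DA.
Big-endian stores the most-significant byte at the lowest address.
The bytes are already most-significant first: 0x228EA8D1021009DA.

0x228EA8D1021009DA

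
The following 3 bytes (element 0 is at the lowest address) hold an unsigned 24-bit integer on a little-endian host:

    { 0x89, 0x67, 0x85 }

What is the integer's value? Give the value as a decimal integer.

8742793

Little-endian: lowest address holds the least-significant byte.
Reassemble most-significant byte first: 85 67 89 → 0x856789.
0x856789 = 8742793.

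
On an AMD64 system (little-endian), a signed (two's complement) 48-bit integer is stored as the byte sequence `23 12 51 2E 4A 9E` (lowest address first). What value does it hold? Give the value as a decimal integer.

Little-endian stores the least-significant byte at the lowest address.
Reassemble most-significant byte first: 9E 4A 2E 51 12 23 → 0x9E4A2E511223.
Top bit is set, so as a signed 48-bit value this is 0x9E4A2E511223 − 2^48 = -107433534877149.

-107433534877149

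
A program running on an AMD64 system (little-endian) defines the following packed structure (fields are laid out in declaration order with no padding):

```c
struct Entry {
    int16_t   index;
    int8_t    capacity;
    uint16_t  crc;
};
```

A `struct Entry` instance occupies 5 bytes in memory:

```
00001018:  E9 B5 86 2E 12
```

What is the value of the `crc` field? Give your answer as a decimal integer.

`crc` follows `index` (2 B), `capacity` (1 B), so it starts at offset 2 + 1 = 3 and occupies 2 bytes.
Bytes at offsets 3..4: 2E 12.
In little-endian order the low byte comes first in memory.
Reassemble most-significant byte first: 12 2E → 0x122E.
0x122E = 4654.

4654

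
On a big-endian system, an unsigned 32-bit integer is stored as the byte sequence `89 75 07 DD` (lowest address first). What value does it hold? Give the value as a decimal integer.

In big-endian order the high byte comes first in memory.
The bytes are already most-significant first: 0x897507DD.
0x897507DD = 2306148317.

2306148317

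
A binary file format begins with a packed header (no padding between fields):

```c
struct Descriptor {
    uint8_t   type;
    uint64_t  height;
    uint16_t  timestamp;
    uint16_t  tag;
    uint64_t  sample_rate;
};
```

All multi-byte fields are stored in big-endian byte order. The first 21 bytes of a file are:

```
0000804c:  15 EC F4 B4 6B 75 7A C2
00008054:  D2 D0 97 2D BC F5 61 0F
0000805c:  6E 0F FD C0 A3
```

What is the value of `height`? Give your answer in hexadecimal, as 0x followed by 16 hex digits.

`height` follows `type` (1 byte), so it starts at byte offset 1 and occupies 8 bytes.
Bytes at offsets 1..8: EC F4 B4 6B 75 7A C2 D2.
Big-endian: lowest address holds the most-significant byte.
The bytes are already most-significant first: 0xECF4B46B757AC2D2.

0xECF4B46B757AC2D2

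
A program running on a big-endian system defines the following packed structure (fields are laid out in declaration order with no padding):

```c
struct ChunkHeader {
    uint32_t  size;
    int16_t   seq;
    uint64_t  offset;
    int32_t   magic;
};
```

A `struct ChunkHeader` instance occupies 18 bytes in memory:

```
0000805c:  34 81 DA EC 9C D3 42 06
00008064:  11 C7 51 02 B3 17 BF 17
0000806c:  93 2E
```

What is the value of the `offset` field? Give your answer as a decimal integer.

`offset` follows `size` (4 B), `seq` (2 B), so it starts at offset 4 + 2 = 6 and occupies 8 bytes.
Bytes at offsets 6..13: 42 06 11 C7 51 02 B3 17.
Big-endian: lowest address holds the most-significant byte.
The bytes are already most-significant first: 0x420611C75102B317.
0x420611C75102B317 = 4757509604118803223.

4757509604118803223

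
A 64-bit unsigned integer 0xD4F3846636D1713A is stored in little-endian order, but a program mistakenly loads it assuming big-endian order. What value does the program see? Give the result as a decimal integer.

4211377158146552788

Stored little-endian, the bytes at ascending addresses are 3A 71 D1 36 66 84 F3 D4.
Read back as big-endian, the last byte is least significant, giving 0x3A71D1366684F3D4.
0x3A71D1366684F3D4 = 4211377158146552788.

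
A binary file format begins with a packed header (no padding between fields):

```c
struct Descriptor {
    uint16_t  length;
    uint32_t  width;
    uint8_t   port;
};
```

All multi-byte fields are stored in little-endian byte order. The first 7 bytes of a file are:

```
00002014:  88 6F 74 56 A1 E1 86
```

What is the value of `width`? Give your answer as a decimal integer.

3785447028

`width` follows `length` (2 bytes), so it starts at byte offset 2 and occupies 4 bytes.
Bytes at offsets 2..5: 74 56 A1 E1.
Little-endian: lowest address holds the least-significant byte.
Reassemble most-significant byte first: E1 A1 56 74 → 0xE1A15674.
0xE1A15674 = 3785447028.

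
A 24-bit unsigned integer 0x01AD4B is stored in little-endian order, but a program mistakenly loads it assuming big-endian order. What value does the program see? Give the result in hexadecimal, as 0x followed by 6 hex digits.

0x4BAD01

Stored little-endian, the bytes at ascending addresses are 4B AD 01.
Read back as big-endian, the last byte is least significant, giving 0x4BAD01.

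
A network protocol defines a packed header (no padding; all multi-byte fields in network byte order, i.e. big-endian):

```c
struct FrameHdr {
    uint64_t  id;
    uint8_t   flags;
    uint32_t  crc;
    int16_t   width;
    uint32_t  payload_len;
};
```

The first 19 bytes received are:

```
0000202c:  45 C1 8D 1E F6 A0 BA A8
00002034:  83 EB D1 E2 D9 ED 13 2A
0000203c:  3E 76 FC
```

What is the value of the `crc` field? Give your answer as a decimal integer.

3956400857

`crc` follows `id` (8 B), `flags` (1 B), so it starts at offset 8 + 1 = 9 and occupies 4 bytes.
Bytes at offsets 9..12: EB D1 E2 D9.
Big-endian stores the most-significant byte at the lowest address.
The bytes are already most-significant first: 0xEBD1E2D9.
0xEBD1E2D9 = 3956400857.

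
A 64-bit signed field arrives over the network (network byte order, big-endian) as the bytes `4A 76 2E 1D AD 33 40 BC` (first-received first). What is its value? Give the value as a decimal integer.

5365526711053271228

In big-endian order the high byte comes first in memory.
The bytes are already most-significant first: 0x4A762E1DAD3340BC.
0x4A762E1DAD3340BC = 5365526711053271228.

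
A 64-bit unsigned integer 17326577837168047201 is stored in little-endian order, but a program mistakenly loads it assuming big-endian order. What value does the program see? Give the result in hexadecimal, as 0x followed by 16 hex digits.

17326577837168047201 in 64-bit hexadecimal is 0xF0745EBE258EB461.
Stored little-endian, the bytes at ascending addresses are 61 B4 8E 25 BE 5E 74 F0.
Read back as big-endian, the last byte is least significant, giving 0x61B48E25BE5E74F0.

0x61B48E25BE5E74F0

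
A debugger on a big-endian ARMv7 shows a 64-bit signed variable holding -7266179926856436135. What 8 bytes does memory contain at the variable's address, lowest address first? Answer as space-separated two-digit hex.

Two's complement of -7266179926856436135 in 64 bits: 7266179926856436135 = 0x64D6A825465A09A7; invert → 0x9B2957DAB9A5F658; add 1 → 0x9B2957DAB9A5F659.
Split into bytes (most-significant first): 9B 29 57 DA B9 A5 F6 59.
Big-endian stores the most-significant byte at the lowest address.
So the memory order matches the most-significant-first order: 9B 29 57 DA B9 A5 F6 59.

9B 29 57 DA B9 A5 F6 59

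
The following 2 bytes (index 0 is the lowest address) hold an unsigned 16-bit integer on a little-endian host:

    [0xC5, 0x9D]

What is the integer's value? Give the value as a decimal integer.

Little-endian: lowest address holds the least-significant byte.
Reassemble most-significant byte first: 9D C5 → 0x9DC5.
0x9DC5 = 40389.

40389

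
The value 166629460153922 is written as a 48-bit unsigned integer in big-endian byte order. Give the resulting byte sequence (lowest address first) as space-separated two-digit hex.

166629460153922 in hexadecimal, padded to 48 bits, is 0x978C71C81642.
Split into bytes (most-significant first): 97 8C 71 C8 16 42.
Big-endian: lowest address holds the most-significant byte.
So the memory order matches the most-significant-first order: 97 8C 71 C8 16 42.

97 8C 71 C8 16 42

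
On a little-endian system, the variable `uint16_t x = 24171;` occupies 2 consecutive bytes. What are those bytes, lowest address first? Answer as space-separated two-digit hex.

6B 5E

24171 in hexadecimal, padded to 16 bits, is 0x5E6B.
Split into bytes (most-significant first): 5E 6B.
Little-endian: lowest address holds the least-significant byte.
So at ascending addresses the bytes are 6B 5E.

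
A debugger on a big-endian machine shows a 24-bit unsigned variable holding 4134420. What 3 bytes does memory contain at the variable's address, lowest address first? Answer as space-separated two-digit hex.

3F 16 14

4134420 in hexadecimal, padded to 24 bits, is 0x3F1614.
Split into bytes (most-significant first): 3F 16 14.
Big-endian: lowest address holds the most-significant byte.
So the memory order matches the most-significant-first order: 3F 16 14.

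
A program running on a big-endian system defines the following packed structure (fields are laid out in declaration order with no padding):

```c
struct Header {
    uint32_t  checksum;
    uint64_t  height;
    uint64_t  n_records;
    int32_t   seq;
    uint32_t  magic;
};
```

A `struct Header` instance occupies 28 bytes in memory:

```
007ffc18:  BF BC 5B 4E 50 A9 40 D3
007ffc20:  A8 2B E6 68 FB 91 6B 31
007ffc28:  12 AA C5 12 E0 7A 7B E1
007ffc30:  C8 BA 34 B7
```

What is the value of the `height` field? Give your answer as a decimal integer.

5812248071902062184

`height` follows `checksum` (4 bytes), so it starts at byte offset 4 and occupies 8 bytes.
Bytes at offsets 4..11: 50 A9 40 D3 A8 2B E6 68.
In big-endian order the high byte comes first in memory.
The bytes are already most-significant first: 0x50A940D3A82BE668.
0x50A940D3A82BE668 = 5812248071902062184.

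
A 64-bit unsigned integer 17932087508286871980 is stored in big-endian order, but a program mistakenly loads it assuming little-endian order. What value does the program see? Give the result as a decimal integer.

17932087508286871980 in 64-bit hexadecimal is 0xF8DB92949CA899AC.
Stored big-endian, the bytes at ascending addresses are F8 DB 92 94 9C A8 99 AC.
Read back as little-endian, the first byte is least significant, giving 0xAC99A89C9492DBF8.
0xAC99A89C9492DBF8 = 12437157236421352440.

12437157236421352440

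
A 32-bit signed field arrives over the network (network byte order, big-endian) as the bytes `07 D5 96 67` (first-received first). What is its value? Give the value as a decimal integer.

In big-endian order the high byte comes first in memory.
The bytes are already most-significant first: 0x07D59667.
0x07D59667 = 131438183.

131438183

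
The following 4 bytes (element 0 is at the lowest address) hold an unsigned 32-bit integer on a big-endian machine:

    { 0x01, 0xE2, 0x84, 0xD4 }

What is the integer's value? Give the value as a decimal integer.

Big-endian: lowest address holds the most-significant byte.
The bytes are already most-significant first: 0x01E284D4.
0x01E284D4 = 31622356.

31622356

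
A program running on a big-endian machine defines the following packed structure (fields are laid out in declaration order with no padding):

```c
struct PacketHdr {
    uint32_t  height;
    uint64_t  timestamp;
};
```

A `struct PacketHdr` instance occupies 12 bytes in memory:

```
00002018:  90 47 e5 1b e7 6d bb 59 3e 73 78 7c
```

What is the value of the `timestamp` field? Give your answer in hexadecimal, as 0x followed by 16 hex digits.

`timestamp` follows `height` (4 bytes), so it starts at byte offset 4 and occupies 8 bytes.
Bytes at offsets 4..11: E7 6D BB 59 3E 73 78 7C.
Big-endian: lowest address holds the most-significant byte.
The bytes are already most-significant first: 0xE76DBB593E73787C.

0xE76DBB593E73787C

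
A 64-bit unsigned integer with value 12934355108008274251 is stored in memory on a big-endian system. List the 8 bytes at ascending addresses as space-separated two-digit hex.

B3 80 0F 71 0B 97 A9 4B

12934355108008274251 in hexadecimal, padded to 64 bits, is 0xB3800F710B97A94B.
Split into bytes (most-significant first): B3 80 0F 71 0B 97 A9 4B.
Big-endian stores the most-significant byte at the lowest address.
So the memory order matches the most-significant-first order: B3 80 0F 71 0B 97 A9 4B.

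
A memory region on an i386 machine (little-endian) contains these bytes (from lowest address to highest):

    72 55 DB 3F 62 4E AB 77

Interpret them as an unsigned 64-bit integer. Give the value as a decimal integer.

Little-endian stores the least-significant byte at the lowest address.
Reassemble most-significant byte first: 77 AB 4E 62 3F DB 55 72 → 0x77AB4E623FDB5572.
0x77AB4E623FDB5572 = 8623072095416046962.

8623072095416046962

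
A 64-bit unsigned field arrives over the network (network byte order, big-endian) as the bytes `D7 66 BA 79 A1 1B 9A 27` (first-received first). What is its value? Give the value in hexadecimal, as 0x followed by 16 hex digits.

0xD766BA79A11B9A27

Big-endian stores the most-significant byte at the lowest address.
The bytes are already most-significant first: 0xD766BA79A11B9A27.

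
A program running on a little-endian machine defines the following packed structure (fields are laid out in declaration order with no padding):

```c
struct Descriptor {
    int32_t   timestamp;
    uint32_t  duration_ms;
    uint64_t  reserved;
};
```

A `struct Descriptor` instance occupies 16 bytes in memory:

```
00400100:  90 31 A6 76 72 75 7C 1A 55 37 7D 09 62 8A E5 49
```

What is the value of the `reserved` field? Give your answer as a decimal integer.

`reserved` follows `timestamp` (4 B), `duration_ms` (4 B), so it starts at offset 4 + 4 = 8 and occupies 8 bytes.
Bytes at offsets 8..15: 55 37 7D 09 62 8A E5 49.
Little-endian: lowest address holds the least-significant byte.
Reassemble most-significant byte first: 49 E5 8A 62 09 7D 37 55 → 0x49E58A62097D3755.
0x49E58A62097D3755 = 5324814288106108757.

5324814288106108757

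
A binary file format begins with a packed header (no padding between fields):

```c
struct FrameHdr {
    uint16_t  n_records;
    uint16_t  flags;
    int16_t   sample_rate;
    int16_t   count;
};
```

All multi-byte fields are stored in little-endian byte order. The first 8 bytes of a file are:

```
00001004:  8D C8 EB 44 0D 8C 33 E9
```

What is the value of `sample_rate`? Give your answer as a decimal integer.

`sample_rate` follows `n_records` (2 B), `flags` (2 B), so it starts at offset 2 + 2 = 4 and occupies 2 bytes.
Bytes at offsets 4..5: 0D 8C.
In little-endian order the low byte comes first in memory.
Reassemble most-significant byte first: 8C 0D → 0x8C0D.
Top bit is set, so as a signed 16-bit value this is 0x8C0D − 2^16 = -29683.

-29683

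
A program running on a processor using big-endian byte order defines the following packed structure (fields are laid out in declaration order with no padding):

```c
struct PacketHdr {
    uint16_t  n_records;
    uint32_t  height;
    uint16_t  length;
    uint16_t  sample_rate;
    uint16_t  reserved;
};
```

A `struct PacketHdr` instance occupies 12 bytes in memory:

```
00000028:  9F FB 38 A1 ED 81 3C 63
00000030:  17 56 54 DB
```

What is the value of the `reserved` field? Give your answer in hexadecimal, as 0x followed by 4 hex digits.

`reserved` follows `n_records` (2 B), `height` (4 B), `length` (2 B), `sample_rate` (2 B), so it starts at offset 2 + 4 + 2 + 2 = 10 and occupies 2 bytes.
Bytes at offsets 10..11: 54 DB.
Big-endian stores the most-significant byte at the lowest address.
The bytes are already most-significant first: 0x54DB.

0x54DB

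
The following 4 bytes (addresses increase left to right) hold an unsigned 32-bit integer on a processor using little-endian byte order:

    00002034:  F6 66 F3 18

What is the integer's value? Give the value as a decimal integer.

Little-endian stores the least-significant byte at the lowest address.
Reassemble most-significant byte first: 18 F3 66 F6 → 0x18F366F6.
0x18F366F6 = 418604790.

418604790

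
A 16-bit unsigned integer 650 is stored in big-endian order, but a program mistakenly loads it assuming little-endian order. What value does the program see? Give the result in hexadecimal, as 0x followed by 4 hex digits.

0x8A02

650 in 16-bit hexadecimal is 0x028A.
Stored big-endian, the bytes at ascending addresses are 02 8A.
Read back as little-endian, the first byte is least significant, giving 0x8A02.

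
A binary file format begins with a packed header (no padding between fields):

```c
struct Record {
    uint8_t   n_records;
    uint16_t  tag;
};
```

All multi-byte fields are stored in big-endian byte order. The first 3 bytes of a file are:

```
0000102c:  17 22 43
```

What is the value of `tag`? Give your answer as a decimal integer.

8771

`tag` follows `n_records` (1 byte), so it starts at byte offset 1 and occupies 2 bytes.
Bytes at offsets 1..2: 22 43.
In big-endian order the high byte comes first in memory.
The bytes are already most-significant first: 0x2243.
0x2243 = 8771.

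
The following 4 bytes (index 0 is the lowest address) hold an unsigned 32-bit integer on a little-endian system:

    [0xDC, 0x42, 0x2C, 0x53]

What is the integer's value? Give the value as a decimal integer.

Little-endian stores the least-significant byte at the lowest address.
Reassemble most-significant byte first: 53 2C 42 DC → 0x532C42DC.
0x532C42DC = 1395409628.

1395409628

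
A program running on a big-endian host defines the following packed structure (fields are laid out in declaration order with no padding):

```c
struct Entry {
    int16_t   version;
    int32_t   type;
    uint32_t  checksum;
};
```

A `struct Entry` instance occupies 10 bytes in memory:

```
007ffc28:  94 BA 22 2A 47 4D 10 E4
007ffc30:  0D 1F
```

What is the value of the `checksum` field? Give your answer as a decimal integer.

`checksum` follows `version` (2 B), `type` (4 B), so it starts at offset 2 + 4 = 6 and occupies 4 bytes.
Bytes at offsets 6..9: 10 E4 0D 1F.
Big-endian: lowest address holds the most-significant byte.
The bytes are already most-significant first: 0x10E40D1F.
0x10E40D1F = 283381023.

283381023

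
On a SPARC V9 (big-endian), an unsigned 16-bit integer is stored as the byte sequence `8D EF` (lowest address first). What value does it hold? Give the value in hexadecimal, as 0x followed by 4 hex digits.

In big-endian order the high byte comes first in memory.
The bytes are already most-significant first: 0x8DEF.

0x8DEF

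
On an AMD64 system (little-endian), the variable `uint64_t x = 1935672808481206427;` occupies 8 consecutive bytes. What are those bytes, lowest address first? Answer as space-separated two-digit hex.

1935672808481206427 in hexadecimal, padded to 64 bits, is 0x1ADCE429E6E7B09B.
Split into bytes (most-significant first): 1A DC E4 29 E6 E7 B0 9B.
Little-endian: lowest address holds the least-significant byte.
So at ascending addresses the bytes are 9B B0 E7 E6 29 E4 DC 1A.

9B B0 E7 E6 29 E4 DC 1A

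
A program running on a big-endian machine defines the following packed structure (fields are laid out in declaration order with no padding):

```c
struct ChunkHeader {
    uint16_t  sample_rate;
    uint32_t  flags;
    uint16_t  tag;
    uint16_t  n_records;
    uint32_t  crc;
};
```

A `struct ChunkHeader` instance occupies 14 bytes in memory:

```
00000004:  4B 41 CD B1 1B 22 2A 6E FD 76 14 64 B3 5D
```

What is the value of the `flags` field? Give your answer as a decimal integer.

`flags` follows `sample_rate` (2 bytes), so it starts at byte offset 2 and occupies 4 bytes.
Bytes at offsets 2..5: CD B1 1B 22.
Big-endian stores the most-significant byte at the lowest address.
The bytes are already most-significant first: 0xCDB11B22.
0xCDB11B22 = 3450936098.

3450936098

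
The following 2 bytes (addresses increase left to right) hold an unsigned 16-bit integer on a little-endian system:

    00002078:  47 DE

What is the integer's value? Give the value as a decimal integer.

In little-endian order the low byte comes first in memory.
Reassemble most-significant byte first: DE 47 → 0xDE47.
0xDE47 = 56903.

56903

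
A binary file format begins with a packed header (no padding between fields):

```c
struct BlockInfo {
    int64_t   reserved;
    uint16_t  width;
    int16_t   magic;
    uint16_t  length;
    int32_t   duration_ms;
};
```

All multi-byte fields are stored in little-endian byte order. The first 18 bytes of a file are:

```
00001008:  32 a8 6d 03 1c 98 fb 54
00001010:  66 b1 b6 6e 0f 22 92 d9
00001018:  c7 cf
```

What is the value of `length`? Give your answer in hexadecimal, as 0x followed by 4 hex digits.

0x220F

`length` follows `reserved` (8 B), `width` (2 B), `magic` (2 B), so it starts at offset 8 + 2 + 2 = 12 and occupies 2 bytes.
Bytes at offsets 12..13: 0F 22.
Little-endian: lowest address holds the least-significant byte.
Reassemble most-significant byte first: 22 0F → 0x220F.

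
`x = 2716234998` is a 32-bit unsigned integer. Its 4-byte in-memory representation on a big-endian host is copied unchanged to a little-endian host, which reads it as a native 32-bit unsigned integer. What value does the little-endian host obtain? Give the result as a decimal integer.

2716234998 in 32-bit hexadecimal is 0xA1E674F6.
Stored big-endian, the bytes at ascending addresses are A1 E6 74 F6.
Read back as little-endian, the first byte is least significant, giving 0xF674E6A1.
0xF674E6A1 = 4134856353.

4134856353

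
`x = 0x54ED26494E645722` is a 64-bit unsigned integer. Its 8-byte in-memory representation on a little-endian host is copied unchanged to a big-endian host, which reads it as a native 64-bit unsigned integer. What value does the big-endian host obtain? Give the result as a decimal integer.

2474556807660891476

Stored little-endian, the bytes at ascending addresses are 22 57 64 4E 49 26 ED 54.
Read back as big-endian, the last byte is least significant, giving 0x2257644E4926ED54.
0x2257644E4926ED54 = 2474556807660891476.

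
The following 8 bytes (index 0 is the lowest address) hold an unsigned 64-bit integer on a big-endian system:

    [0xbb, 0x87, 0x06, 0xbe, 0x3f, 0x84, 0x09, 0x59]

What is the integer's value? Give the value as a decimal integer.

13512776621127633241

Big-endian: lowest address holds the most-significant byte.
The bytes are already most-significant first: 0xBB8706BE3F840959.
0xBB8706BE3F840959 = 13512776621127633241.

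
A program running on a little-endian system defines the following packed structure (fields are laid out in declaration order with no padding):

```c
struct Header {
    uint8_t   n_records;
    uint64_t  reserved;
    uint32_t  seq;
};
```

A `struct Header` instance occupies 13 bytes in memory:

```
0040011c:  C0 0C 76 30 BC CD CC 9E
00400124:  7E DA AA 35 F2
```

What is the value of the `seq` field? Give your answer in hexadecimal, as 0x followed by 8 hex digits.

`seq` follows `n_records` (1 B), `reserved` (8 B), so it starts at offset 1 + 8 = 9 and occupies 4 bytes.
Bytes at offsets 9..12: DA AA 35 F2.
In little-endian order the low byte comes first in memory.
Reassemble most-significant byte first: F2 35 AA DA → 0xF235AADA.

0xF235AADA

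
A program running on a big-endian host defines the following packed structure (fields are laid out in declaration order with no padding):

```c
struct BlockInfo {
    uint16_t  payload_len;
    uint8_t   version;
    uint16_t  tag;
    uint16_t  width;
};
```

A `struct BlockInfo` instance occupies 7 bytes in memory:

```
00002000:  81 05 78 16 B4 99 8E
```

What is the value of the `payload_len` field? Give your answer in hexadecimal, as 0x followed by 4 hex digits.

`payload_len` is the first field, at byte offset 0, occupying 2 bytes.
Bytes at offsets 0..1: 81 05.
Big-endian stores the most-significant byte at the lowest address.
The bytes are already most-significant first: 0x8105.

0x8105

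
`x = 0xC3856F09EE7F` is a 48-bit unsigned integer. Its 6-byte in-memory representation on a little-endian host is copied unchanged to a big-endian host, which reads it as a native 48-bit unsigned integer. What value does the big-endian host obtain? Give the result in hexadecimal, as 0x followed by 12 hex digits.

0x7FEE096F85C3

Stored little-endian, the bytes at ascending addresses are 7F EE 09 6F 85 C3.
Read back as big-endian, the last byte is least significant, giving 0x7FEE096F85C3.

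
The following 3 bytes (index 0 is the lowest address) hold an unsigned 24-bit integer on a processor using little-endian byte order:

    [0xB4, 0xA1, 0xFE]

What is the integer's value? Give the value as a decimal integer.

In little-endian order the low byte comes first in memory.
Reassemble most-significant byte first: FE A1 B4 → 0xFEA1B4.
0xFEA1B4 = 16687540.

16687540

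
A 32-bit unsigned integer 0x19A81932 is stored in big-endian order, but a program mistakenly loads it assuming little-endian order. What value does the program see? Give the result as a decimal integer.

840542233

Stored big-endian, the bytes at ascending addresses are 19 A8 19 32.
Read back as little-endian, the first byte is least significant, giving 0x3219A819.
0x3219A819 = 840542233.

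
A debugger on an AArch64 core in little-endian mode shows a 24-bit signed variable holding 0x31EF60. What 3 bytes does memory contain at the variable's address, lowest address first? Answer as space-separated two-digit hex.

Split into bytes (most-significant first): 31 EF 60.
In little-endian order the low byte comes first in memory.
So at ascending addresses the bytes are 60 EF 31.

60 EF 31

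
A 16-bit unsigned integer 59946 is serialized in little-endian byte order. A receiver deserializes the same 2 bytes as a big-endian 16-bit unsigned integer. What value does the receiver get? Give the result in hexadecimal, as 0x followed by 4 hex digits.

0x2AEA

59946 in 16-bit hexadecimal is 0xEA2A.
Stored little-endian, the bytes at ascending addresses are 2A EA.
Read back as big-endian, the last byte is least significant, giving 0x2AEA.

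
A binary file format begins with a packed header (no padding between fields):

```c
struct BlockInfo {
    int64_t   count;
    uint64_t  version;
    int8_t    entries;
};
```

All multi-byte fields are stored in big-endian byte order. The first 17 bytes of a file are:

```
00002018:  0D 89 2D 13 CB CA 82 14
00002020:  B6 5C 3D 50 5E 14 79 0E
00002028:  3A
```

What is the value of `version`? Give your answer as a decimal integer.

13140445228145342734

`version` follows `count` (8 bytes), so it starts at byte offset 8 and occupies 8 bytes.
Bytes at offsets 8..15: B6 5C 3D 50 5E 14 79 0E.
Big-endian: lowest address holds the most-significant byte.
The bytes are already most-significant first: 0xB65C3D505E14790E.
0xB65C3D505E14790E = 13140445228145342734.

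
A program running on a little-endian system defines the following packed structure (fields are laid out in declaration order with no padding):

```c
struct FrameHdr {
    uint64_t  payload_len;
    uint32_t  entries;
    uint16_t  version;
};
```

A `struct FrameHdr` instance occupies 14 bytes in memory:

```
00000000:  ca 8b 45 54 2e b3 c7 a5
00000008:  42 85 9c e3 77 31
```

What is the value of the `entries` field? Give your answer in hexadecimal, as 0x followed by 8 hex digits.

`entries` follows `payload_len` (8 bytes), so it starts at byte offset 8 and occupies 4 bytes.
Bytes at offsets 8..11: 42 85 9C E3.
Little-endian stores the least-significant byte at the lowest address.
Reassemble most-significant byte first: E3 9C 85 42 → 0xE39C8542.

0xE39C8542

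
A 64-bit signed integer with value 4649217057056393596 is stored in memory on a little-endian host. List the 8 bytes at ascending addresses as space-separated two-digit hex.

7C 89 88 E1 47 56 85 40

4649217057056393596 in hexadecimal, padded to 64 bits, is 0x40855647E188897C.
Split into bytes (most-significant first): 40 85 56 47 E1 88 89 7C.
Little-endian stores the least-significant byte at the lowest address.
So at ascending addresses the bytes are 7C 89 88 E1 47 56 85 40.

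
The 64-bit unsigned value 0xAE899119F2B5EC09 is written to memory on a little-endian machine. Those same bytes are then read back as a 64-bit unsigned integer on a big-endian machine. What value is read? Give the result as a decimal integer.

715146492260747694

Stored little-endian, the bytes at ascending addresses are 09 EC B5 F2 19 91 89 AE.
Read back as big-endian, the last byte is least significant, giving 0x09ECB5F2199189AE.
0x09ECB5F2199189AE = 715146492260747694.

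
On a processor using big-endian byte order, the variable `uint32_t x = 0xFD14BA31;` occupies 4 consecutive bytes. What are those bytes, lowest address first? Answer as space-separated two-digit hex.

FD 14 BA 31

Split into bytes (most-significant first): FD 14 BA 31.
Big-endian stores the most-significant byte at the lowest address.
So the memory order matches the most-significant-first order: FD 14 BA 31.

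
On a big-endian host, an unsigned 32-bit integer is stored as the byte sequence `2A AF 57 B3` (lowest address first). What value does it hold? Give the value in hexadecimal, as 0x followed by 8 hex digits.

0x2AAF57B3

Big-endian stores the most-significant byte at the lowest address.
The bytes are already most-significant first: 0x2AAF57B3.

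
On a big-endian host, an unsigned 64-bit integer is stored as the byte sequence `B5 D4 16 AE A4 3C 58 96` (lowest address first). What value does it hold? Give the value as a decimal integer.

Big-endian stores the most-significant byte at the lowest address.
The bytes are already most-significant first: 0xB5D416AEA43C5896.
0xB5D416AEA43C5896 = 13102122155263154326.

13102122155263154326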